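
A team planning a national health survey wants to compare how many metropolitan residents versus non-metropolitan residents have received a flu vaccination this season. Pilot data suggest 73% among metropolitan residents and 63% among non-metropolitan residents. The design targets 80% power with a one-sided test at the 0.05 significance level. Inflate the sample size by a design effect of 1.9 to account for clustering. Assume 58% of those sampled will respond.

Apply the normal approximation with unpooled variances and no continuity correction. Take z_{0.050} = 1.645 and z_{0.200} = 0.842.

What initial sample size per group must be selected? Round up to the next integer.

n = (z_α + z_β)² · [p₁(1−p₁) + p₂(1−p₂)] / (p₁ − p₂)²
  = (1.645 + 0.842)² · (0.73·0.27 + 0.63·0.37) / (0.10)²
  = (2.487)² · (0.1971 + 0.2331) / 0.0100
  = 6.1852 · 0.4302 / 0.0100
  = 266.09
Design effect: 1.9 × 266.09 = 505.56.
Adjust for 58% response: 505.56 / 0.58 = 871.66.
Round up → n = 872 per group.

n = 872 per group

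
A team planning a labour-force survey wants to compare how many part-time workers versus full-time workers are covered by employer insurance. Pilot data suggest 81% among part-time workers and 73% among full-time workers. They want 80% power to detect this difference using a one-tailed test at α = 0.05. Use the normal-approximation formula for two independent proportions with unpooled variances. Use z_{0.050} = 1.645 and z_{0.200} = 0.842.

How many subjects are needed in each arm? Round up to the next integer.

n = (z_α + z_β)² · [p₁(1−p₁) + p₂(1−p₂)] / (p₁ − p₂)²
  = (1.645 + 0.842)² · (0.81·0.19 + 0.73·0.27) / (0.08)²
  = (2.487)² · (0.1539 + 0.1971) / 0.0064
  = 6.1852 · 0.3510 / 0.0064
  = 339.22
Round up → n = 340 per group.

n = 340 per group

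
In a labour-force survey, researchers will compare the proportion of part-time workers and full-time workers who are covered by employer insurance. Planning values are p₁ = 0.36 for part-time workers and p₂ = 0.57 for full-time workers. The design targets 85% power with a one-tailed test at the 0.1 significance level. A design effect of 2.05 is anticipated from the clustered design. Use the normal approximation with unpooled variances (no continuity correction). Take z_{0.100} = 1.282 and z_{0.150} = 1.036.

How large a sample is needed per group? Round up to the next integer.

n = 119 per group

n = (z_α + z_β)² · [p₁(1−p₁) + p₂(1−p₂)] / (p₁ − p₂)²
  = (1.282 + 1.036)² · (0.36·0.64 + 0.57·0.43) / (-0.21)²
  = (2.318)² · (0.2304 + 0.2451) / 0.0441
  = 5.3731 · 0.4755 / 0.0441
  = 57.93
Design effect: 2.05 × 57.93 = 118.77.
Round up → n = 119 per group.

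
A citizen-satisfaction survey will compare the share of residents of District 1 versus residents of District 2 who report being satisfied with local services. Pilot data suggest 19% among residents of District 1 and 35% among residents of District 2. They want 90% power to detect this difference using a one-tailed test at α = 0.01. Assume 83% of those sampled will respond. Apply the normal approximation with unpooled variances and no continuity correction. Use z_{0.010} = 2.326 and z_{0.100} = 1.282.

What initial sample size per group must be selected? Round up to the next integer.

n = (z_α + z_β)² · [p₁(1−p₁) + p₂(1−p₂)] / (p₁ − p₂)²
  = (2.326 + 1.282)² · (0.19·0.81 + 0.35·0.65) / (-0.16)²
  = (3.608)² · (0.1539 + 0.2275) / 0.0256
  = 13.0177 · 0.3814 / 0.0256
  = 193.94
Adjust for 83% response: 193.94 / 0.83 = 233.67.
Round up → n = 234 per group.

n = 234 per group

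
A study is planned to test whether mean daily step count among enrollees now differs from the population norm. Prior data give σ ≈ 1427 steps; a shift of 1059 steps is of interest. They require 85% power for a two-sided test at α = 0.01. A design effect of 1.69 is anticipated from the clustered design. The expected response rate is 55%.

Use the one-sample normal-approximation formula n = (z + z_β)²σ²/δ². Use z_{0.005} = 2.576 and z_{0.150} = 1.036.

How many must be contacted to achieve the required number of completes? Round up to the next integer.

n = (z_{α/2} + z_β)² · σ² / δ²
  = (2.576 + 1.036)² · 1427² / 1059²
  = 13.0465 · 2036329 / 1121481
  = 23.69
Design effect: 1.69 × 23.69 = 40.03.
Adjust for 55% response: 40.03 / 0.55 = 72.79.
Round up → n = 73.

n = 73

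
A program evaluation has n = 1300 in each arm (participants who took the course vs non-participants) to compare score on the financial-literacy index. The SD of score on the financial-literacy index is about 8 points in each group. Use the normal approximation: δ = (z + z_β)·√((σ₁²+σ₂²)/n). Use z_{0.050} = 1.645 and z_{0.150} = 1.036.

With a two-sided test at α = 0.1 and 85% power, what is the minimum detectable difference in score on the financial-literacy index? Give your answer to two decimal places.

Minimum detectable difference ≈ 0.84 points

δ = (z_{α/2} + z_β) · √((σ₁²+σ₂²)/n)
  = (1.645 + 1.036) · √(128/1300)
  = 2.681 · √0.09846
  = 2.681 · 0.3138
  = 0.8413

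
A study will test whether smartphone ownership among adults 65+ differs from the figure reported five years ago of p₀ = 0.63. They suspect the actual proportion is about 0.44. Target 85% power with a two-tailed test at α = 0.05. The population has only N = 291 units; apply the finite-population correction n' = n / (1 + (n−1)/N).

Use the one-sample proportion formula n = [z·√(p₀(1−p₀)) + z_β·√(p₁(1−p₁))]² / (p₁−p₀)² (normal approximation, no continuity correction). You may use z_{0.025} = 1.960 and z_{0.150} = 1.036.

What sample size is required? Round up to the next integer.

n = 50

n = [z_{α/2}·√(p₀q₀) + z_β·√(p₁q₁)]² / (p₁ − p₀)²
  = [1.960·√(0.63·0.37) + 1.036·√(0.44·0.56)]² / (-0.19)²
  = [1.960·0.4828 + 1.036·0.4964]² / 0.0361
  = [1.4606]² / 0.0361
  = 59.09
Finite-population correction (N = 291): 59.09 / (1 + (59.09 − 1)/291) = 49.26.
Round up → n = 50.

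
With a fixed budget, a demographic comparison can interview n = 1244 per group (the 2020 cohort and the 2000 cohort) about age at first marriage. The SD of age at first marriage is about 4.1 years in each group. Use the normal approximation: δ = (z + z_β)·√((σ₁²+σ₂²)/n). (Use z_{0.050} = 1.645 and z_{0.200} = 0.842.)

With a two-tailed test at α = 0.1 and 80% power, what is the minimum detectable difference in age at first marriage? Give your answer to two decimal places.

Minimum detectable difference ≈ 0.41 years

δ = (z_{α/2} + z_β) · √((σ₁²+σ₂²)/n)
  = (1.645 + 0.842) · √(33.62/1244)
  = 2.487 · √0.02703
  = 2.487 · 0.1644
  = 0.4089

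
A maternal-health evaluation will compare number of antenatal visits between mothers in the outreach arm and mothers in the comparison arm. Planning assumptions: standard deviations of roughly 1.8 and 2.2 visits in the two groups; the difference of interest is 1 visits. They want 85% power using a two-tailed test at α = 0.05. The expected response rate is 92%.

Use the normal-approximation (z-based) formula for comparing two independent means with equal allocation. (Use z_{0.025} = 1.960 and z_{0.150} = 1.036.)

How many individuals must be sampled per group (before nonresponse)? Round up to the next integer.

n = 79 per group

n = (z_{α/2} + z_β)² · (σ₁² + σ₂²) / δ²
  = (1.960 + 1.036)² · (1.8² + 2.2² = 8.08) / 1²
  = 8.9760 · 8.08 / 1
  = 72.53
Adjust for 92% response: 72.53 / 0.92 = 78.83.
Round up → n = 79 per group.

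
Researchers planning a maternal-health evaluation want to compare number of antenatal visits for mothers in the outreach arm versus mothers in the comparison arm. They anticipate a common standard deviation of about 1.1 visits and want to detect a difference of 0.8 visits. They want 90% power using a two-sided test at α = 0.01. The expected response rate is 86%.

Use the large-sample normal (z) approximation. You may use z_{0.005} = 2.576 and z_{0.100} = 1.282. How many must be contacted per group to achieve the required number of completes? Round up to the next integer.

n = (z_{α/2} + z_β)² · (σ₁² + σ₂²) / δ²
  = (2.576 + 1.282)² · (2·1.1² = 2.42) / 0.8²
  = 14.8842 · 2.42 / 0.64
  = 56.28
Adjust for 86% response: 56.28 / 0.86 = 65.44.
Round up → n = 66 per group.

n = 66 per group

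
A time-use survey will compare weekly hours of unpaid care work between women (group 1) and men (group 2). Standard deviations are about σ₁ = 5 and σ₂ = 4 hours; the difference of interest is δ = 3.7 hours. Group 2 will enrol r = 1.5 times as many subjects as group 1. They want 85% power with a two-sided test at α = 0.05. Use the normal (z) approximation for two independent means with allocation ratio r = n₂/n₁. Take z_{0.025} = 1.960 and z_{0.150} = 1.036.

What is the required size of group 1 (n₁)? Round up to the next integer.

n₁ = 24

n₁ = (z_{α/2} + z_β)² · (σ₁² + σ₂²/r) / δ²
   = (1.960 + 1.036)² · (5² + 4²/1.5) / 3.7²
   = 8.9760 · (25 + 10.6667) / 13.69
   = 8.9760 · 35.6667 / 13.69
   = 23.39
Round up → n₁ = 24; n₂ = r·n₁ = 1.5 × 24 = 36.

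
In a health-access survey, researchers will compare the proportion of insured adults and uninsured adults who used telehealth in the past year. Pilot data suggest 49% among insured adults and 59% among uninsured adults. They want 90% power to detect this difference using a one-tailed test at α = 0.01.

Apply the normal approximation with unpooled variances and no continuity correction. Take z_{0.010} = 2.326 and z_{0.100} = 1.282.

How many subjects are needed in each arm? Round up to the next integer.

n = 641 per group

n = (z_α + z_β)² · [p₁(1−p₁) + p₂(1−p₂)] / (p₁ − p₂)²
  = (2.326 + 1.282)² · (0.49·0.51 + 0.59·0.41) / (-0.10)²
  = (3.608)² · (0.2499 + 0.2419) / 0.0100
  = 13.0177 · 0.4918 / 0.0100
  = 640.21
Round up → n = 641 per group.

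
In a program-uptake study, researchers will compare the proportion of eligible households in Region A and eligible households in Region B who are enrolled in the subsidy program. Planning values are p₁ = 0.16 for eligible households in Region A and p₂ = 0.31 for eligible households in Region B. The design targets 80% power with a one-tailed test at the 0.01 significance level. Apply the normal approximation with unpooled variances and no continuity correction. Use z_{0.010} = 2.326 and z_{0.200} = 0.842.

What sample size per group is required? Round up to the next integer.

n = (z_α + z_β)² · [p₁(1−p₁) + p₂(1−p₂)] / (p₁ − p₂)²
  = (2.326 + 0.842)² · (0.16·0.84 + 0.31·0.69) / (-0.15)²
  = (3.168)² · (0.1344 + 0.2139) / 0.0225
  = 10.0362 · 0.3483 / 0.0225
  = 155.36
Round up → n = 156 per group.

n = 156 per group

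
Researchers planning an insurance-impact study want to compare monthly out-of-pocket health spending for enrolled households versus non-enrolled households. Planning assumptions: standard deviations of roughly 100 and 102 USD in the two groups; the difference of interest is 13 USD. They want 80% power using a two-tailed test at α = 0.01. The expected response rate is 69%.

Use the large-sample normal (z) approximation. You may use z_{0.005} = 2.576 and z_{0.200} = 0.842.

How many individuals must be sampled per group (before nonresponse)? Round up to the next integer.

n = (z_{α/2} + z_β)² · (σ₁² + σ₂²) / δ²
  = (2.576 + 0.842)² · (100² + 102² = 20404) / 13²
  = 11.6827 · 20404 / 169
  = 1410.50
Adjust for 69% response: 1410.50 / 0.69 = 2044.20.
Round up → n = 2045 per group.

n = 2045 per group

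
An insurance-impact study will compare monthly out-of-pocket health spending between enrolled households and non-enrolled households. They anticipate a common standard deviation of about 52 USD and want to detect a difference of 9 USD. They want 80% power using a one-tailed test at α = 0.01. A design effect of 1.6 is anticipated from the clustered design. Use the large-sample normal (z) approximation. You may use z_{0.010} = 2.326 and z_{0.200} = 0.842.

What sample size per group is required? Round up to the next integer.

n = (z_α + z_β)² · (σ₁² + σ₂²) / δ²
  = (2.326 + 0.842)² · (2·52² = 5408) / 9²
  = 10.0362 · 5408 / 81
  = 670.07
Design effect: 1.6 × 670.07 = 1072.12.
Round up → n = 1073 per group.

n = 1073 per group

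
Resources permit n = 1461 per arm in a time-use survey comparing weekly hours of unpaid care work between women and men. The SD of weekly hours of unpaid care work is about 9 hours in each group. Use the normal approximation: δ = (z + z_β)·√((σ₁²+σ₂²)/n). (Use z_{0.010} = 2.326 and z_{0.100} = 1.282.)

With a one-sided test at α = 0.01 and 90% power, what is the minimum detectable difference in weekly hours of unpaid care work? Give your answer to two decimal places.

Minimum detectable difference ≈ 1.20 hours

δ = (z_α + z_β) · √((σ₁²+σ₂²)/n)
  = (2.326 + 1.282) · √(162/1461)
  = 3.608 · √0.11088
  = 3.608 · 0.3330
  = 1.2014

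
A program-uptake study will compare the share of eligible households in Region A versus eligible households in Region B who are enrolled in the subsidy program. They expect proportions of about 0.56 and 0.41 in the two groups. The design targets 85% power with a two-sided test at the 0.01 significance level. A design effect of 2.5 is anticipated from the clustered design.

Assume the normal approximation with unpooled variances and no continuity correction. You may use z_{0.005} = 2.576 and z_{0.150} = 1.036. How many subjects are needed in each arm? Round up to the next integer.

n = 708 per group

n = (z_{α/2} + z_β)² · [p₁(1−p₁) + p₂(1−p₂)] / (p₁ − p₂)²
  = (2.576 + 1.036)² · (0.56·0.44 + 0.41·0.59) / (0.15)²
  = (3.612)² · (0.2464 + 0.2419) / 0.0225
  = 13.0465 · 0.4883 / 0.0225
  = 283.14
Design effect: 2.5 × 283.14 = 707.85.
Round up → n = 708 per group.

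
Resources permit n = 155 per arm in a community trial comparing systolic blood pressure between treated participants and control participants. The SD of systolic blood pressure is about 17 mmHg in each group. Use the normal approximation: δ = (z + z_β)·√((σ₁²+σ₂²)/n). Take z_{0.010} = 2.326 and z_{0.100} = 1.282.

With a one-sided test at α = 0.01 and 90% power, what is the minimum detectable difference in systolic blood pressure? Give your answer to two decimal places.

Minimum detectable difference ≈ 6.97 mmHg

δ = (z_α + z_β) · √((σ₁²+σ₂²)/n)
  = (2.326 + 1.282) · √(578/155)
  = 3.608 · √3.729
  = 3.608 · 1.9311
  = 6.9673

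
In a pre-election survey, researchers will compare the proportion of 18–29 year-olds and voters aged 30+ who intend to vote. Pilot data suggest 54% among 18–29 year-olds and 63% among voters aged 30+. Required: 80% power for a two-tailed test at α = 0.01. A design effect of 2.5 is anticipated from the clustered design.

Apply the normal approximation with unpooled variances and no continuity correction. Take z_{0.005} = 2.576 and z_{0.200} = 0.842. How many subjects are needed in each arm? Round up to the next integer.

n = 1737 per group

n = (z_{α/2} + z_β)² · [p₁(1−p₁) + p₂(1−p₂)] / (p₁ − p₂)²
  = (2.576 + 0.842)² · (0.54·0.46 + 0.63·0.37) / (-0.09)²
  = (3.418)² · (0.2484 + 0.2331) / 0.0081
  = 11.6827 · 0.4815 / 0.0081
  = 694.47
Design effect: 2.5 × 694.47 = 1736.18.
Round up → n = 1737 per group.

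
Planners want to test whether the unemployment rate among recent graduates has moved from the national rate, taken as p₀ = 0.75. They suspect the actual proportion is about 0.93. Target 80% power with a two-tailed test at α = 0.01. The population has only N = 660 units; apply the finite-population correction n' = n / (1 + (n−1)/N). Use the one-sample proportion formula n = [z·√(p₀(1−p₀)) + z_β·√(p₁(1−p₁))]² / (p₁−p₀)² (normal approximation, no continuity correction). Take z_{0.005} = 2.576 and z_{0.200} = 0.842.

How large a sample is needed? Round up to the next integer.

n = 51

n = [z_{α/2}·√(p₀q₀) + z_β·√(p₁q₁)]² / (p₁ − p₀)²
  = [2.576·√(0.75·0.25) + 0.842·√(0.93·0.07)]² / (0.18)²
  = [2.576·0.4330 + 0.842·0.2551]² / 0.0324
  = [1.3303]² / 0.0324
  = 54.62
Finite-population correction (N = 660): 54.62 / (1 + (54.62 − 1)/660) = 50.51.
Round up → n = 51.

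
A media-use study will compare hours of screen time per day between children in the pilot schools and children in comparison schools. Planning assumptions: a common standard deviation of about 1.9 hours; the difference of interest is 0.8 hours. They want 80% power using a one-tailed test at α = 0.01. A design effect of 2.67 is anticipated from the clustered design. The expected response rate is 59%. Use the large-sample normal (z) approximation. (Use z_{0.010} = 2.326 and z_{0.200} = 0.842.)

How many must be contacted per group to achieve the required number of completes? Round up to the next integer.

n = 513 per group

n = (z_α + z_β)² · (σ₁² + σ₂²) / δ²
  = (2.326 + 0.842)² · (2·1.9² = 7.22) / 0.8²
  = 10.0362 · 7.22 / 0.64
  = 113.22
Design effect: 2.67 × 113.22 = 302.30.
Adjust for 59% response: 302.30 / 0.59 = 512.37.
Round up → n = 513 per group.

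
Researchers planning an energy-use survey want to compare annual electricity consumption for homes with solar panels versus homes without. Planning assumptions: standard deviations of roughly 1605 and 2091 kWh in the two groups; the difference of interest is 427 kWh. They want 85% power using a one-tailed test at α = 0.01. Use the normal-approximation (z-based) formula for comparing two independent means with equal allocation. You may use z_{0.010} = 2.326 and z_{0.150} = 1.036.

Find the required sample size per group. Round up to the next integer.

n = 431 per group

n = (z_α + z_β)² · (σ₁² + σ₂²) / δ²
  = (2.326 + 1.036)² · (1605² + 2091² = 6948306) / 427²
  = 11.3030 · 6948306 / 182329
  = 430.74
Round up → n = 431 per group.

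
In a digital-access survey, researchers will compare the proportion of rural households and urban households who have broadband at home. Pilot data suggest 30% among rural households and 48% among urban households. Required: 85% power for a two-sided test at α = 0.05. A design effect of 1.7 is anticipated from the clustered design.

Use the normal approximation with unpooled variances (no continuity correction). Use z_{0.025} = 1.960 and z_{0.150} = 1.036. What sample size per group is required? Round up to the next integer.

n = (z_{α/2} + z_β)² · [p₁(1−p₁) + p₂(1−p₂)] / (p₁ − p₂)²
  = (1.960 + 1.036)² · (0.30·0.70 + 0.48·0.52) / (-0.18)²
  = (2.996)² · (0.2100 + 0.2496) / 0.0324
  = 8.9760 · 0.4596 / 0.0324
  = 127.33
Design effect: 1.7 × 127.33 = 216.45.
Round up → n = 217 per group.

n = 217 per group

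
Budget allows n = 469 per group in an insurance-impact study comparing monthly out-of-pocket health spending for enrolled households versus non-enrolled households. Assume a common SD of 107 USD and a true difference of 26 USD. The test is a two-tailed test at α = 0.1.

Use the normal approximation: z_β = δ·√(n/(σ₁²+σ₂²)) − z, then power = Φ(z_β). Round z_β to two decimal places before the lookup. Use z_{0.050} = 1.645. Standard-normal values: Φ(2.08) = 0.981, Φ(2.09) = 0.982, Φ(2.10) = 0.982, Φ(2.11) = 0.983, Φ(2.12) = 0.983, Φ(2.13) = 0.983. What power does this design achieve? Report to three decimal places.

z_β = δ·√(n/(σ₁²+σ₂²)) − z_{α/2}
    = 26 · √(469/22898) − 1.645
    = 26 · 0.14312 − 1.645
    = 3.7210 − 1.645 = 2.0760 → 2.08
Power = Φ(2.08) = 0.981.

Power ≈ 0.981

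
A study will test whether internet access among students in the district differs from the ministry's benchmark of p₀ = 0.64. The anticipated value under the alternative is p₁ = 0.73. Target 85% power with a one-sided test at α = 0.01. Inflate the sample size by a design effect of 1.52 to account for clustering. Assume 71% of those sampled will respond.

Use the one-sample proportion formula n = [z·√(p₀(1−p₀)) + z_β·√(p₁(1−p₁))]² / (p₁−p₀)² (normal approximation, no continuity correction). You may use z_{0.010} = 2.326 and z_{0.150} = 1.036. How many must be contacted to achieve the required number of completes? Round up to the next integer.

n = 657

n = [z_α·√(p₀q₀) + z_β·√(p₁q₁)]² / (p₁ − p₀)²
  = [2.326·√(0.64·0.36) + 1.036·√(0.73·0.27)]² / (0.09)²
  = [2.326·0.4800 + 1.036·0.4440]² / 0.0081
  = [1.5764]² / 0.0081
  = 306.80
Design effect: 1.52 × 306.80 = 466.34.
Adjust for 71% response: 466.34 / 0.71 = 656.82.
Round up → n = 657.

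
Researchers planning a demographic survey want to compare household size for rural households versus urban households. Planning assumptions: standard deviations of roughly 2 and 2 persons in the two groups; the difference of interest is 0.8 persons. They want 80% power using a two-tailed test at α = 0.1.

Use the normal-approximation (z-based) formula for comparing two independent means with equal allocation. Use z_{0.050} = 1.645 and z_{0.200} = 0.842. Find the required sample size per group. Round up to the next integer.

n = 78 per group

n = (z_{α/2} + z_β)² · (σ₁² + σ₂²) / δ²
  = (1.645 + 0.842)² · (2² + 2² = 8) / 0.8²
  = 6.1852 · 8 / 0.64
  = 77.31
Round up → n = 78 per group.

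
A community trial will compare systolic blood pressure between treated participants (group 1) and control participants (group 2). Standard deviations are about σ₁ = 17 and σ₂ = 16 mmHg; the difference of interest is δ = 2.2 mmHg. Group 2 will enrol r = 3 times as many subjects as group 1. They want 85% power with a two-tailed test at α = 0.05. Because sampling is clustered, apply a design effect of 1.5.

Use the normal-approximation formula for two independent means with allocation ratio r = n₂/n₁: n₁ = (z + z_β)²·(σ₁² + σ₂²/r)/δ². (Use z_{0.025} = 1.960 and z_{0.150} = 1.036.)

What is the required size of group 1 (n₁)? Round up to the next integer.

n₁ = 1042

n₁ = (z_{α/2} + z_β)² · (σ₁² + σ₂²/r) / δ²
   = (1.960 + 1.036)² · (17² + 16²/3) / 2.2²
   = 8.9760 · (289 + 85.3333) / 4.84
   = 8.9760 · 374.3333 / 4.84
   = 694.22
Design effect: 1.5 × 694.22 = 1041.33.
Round up → n₁ = 1042; n₂ = r·n₁ = 3 × 1042 = 3126.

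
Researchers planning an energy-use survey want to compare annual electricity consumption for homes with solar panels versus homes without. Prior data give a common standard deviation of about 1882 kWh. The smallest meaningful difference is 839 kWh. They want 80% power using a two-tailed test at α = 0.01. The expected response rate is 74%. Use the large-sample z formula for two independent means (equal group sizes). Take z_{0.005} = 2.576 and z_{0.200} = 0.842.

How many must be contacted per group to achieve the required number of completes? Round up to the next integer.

n = (z_{α/2} + z_β)² · (σ₁² + σ₂²) / δ²
  = (2.576 + 0.842)² · (2·1882² = 7083848) / 839²
  = 11.6827 · 7083848 / 703921
  = 117.57
Adjust for 74% response: 117.57 / 0.74 = 158.88.
Round up → n = 159 per group.

n = 159 per group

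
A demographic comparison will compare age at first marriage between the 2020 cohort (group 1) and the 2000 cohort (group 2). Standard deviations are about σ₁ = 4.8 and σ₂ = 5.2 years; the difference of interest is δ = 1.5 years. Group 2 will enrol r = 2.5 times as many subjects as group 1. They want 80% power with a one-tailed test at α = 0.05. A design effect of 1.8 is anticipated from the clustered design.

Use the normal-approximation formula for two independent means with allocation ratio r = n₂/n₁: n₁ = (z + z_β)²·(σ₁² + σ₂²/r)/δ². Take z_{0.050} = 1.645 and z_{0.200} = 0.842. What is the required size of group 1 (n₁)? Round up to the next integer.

n₁ = (z_α + z_β)² · (σ₁² + σ₂²/r) / δ²
   = (1.645 + 0.842)² · (4.8² + 5.2²/2.5) / 1.5²
   = 6.1852 · (23.04 + 10.816) / 2.25
   = 6.1852 · 33.856 / 2.25
   = 93.07
Design effect: 1.8 × 93.07 = 167.52.
Round up → n₁ = 168; n₂ = r·n₁ = 2.5 × 168 = 420.

n₁ = 168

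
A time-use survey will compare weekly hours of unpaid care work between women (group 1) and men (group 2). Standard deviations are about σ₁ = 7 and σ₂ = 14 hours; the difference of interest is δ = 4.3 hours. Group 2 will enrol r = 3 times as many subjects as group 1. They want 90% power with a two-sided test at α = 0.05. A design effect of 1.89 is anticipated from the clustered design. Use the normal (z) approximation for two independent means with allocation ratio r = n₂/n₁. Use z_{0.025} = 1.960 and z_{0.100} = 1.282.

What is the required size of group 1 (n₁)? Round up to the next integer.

n₁ = 123

n₁ = (z_{α/2} + z_β)² · (σ₁² + σ₂²/r) / δ²
   = (1.960 + 1.282)² · (7² + 14²/3) / 4.3²
   = 10.5106 · (49 + 65.3333) / 18.49
   = 10.5106 · 114.3333 / 18.49
   = 64.99
Design effect: 1.89 × 64.99 = 122.84.
Round up → n₁ = 123; n₂ = r·n₁ = 3 × 123 = 369.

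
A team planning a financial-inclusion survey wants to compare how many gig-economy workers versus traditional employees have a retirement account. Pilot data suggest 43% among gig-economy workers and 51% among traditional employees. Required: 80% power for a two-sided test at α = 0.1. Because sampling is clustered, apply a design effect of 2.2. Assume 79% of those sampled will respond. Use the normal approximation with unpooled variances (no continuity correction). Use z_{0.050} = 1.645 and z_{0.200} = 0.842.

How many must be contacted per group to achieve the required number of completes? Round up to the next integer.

n = 1333 per group

n = (z_{α/2} + z_β)² · [p₁(1−p₁) + p₂(1−p₂)] / (p₁ − p₂)²
  = (1.645 + 0.842)² · (0.43·0.57 + 0.51·0.49) / (-0.08)²
  = (2.487)² · (0.2451 + 0.2499) / 0.0064
  = 6.1852 · 0.4950 / 0.0064
  = 478.38
Design effect: 2.2 × 478.38 = 1052.45.
Adjust for 79% response: 1052.45 / 0.79 = 1332.21.
Round up → n = 1333 per group.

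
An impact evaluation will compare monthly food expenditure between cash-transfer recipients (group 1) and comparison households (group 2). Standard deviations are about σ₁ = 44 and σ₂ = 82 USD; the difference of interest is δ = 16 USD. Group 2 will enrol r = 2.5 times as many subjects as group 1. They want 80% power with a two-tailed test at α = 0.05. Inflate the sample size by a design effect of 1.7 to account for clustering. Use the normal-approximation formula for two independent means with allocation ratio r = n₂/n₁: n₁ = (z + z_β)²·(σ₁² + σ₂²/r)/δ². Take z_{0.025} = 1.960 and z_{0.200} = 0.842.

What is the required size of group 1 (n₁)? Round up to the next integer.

n₁ = (z_{α/2} + z_β)² · (σ₁² + σ₂²/r) / δ²
   = (1.960 + 0.842)² · (44² + 82²/2.5) / 16²
   = 7.8512 · (1936 + 2689.6) / 256
   = 7.8512 · 4625.6 / 256
   = 141.86
Design effect: 1.7 × 141.86 = 241.16.
Round up → n₁ = 242; n₂ = r·n₁ = 2.5 × 242 = 605.

n₁ = 242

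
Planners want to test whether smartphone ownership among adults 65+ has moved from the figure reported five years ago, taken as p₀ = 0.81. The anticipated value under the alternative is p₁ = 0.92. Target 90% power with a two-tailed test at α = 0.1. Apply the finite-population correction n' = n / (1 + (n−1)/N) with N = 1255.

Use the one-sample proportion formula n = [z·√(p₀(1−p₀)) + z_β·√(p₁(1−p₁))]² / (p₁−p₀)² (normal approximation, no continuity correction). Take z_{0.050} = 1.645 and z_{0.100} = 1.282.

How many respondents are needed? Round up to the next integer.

n = 77

n = [z_{α/2}·√(p₀q₀) + z_β·√(p₁q₁)]² / (p₁ − p₀)²
  = [1.645·√(0.81·0.19) + 1.282·√(0.92·0.08)]² / (0.11)²
  = [1.645·0.3923 + 1.282·0.2713]² / 0.0121
  = [0.9931]² / 0.0121
  = 81.51
Finite-population correction (N = 1255): 81.51 / (1 + (81.51 − 1)/1255) = 76.60.
Round up → n = 77.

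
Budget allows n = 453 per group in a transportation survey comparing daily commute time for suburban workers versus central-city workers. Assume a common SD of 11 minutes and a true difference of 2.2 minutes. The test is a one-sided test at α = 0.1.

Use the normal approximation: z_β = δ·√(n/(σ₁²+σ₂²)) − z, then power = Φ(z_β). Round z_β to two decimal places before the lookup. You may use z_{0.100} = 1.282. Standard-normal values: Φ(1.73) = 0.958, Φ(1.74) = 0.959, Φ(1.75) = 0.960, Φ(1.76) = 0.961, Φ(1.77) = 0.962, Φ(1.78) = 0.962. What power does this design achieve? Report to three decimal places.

z_β = δ·√(n/(σ₁²+σ₂²)) − z_α
    = 2.2 · √(453/242) − 1.282
    = 2.2 · 1.36817 − 1.282
    = 3.0100 − 1.282 = 1.7280 → 1.73
Power = Φ(1.73) = 0.958.

Power ≈ 0.958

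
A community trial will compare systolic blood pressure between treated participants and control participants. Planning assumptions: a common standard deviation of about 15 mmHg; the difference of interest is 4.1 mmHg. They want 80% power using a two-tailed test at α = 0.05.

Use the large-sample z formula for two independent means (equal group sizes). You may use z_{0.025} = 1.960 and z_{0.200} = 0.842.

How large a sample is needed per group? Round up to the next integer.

n = 211 per group

n = (z_{α/2} + z_β)² · (σ₁² + σ₂²) / δ²
  = (1.960 + 0.842)² · (2·15² = 450) / 4.1²
  = 7.8512 · 450 / 16.81
  = 210.18
Round up → n = 211 per group.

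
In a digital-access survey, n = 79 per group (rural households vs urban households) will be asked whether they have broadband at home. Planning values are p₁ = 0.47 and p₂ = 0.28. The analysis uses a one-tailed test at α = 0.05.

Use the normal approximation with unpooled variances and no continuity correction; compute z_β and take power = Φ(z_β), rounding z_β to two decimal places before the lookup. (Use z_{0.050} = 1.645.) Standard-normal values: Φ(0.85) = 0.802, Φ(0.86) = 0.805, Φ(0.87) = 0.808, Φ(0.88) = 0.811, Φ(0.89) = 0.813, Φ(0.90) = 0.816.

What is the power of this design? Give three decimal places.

Power ≈ 0.808

z_β = |p₁−p₂|·√(n/[p₁q₁+p₂q₂]) − z_α
    = 0.19 · √(79/0.4507) − 1.645
    = 0.19 · 13.2394 − 1.645
    = 2.5155 − 1.645 = 0.8705 → 0.87
Power = Φ(0.87) = 0.808.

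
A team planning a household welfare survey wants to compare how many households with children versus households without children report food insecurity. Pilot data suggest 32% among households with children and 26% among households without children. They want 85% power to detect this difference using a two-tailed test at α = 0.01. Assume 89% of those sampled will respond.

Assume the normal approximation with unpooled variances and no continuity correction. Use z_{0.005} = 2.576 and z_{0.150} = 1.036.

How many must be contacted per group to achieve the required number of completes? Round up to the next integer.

n = 1670 per group

n = (z_{α/2} + z_β)² · [p₁(1−p₁) + p₂(1−p₂)] / (p₁ − p₂)²
  = (2.576 + 1.036)² · (0.32·0.68 + 0.26·0.74) / (0.06)²
  = (3.612)² · (0.2176 + 0.1924) / 0.0036
  = 13.0465 · 0.4100 / 0.0036
  = 1485.86
Adjust for 89% response: 1485.86 / 0.89 = 1669.50.
Round up → n = 1670 per group.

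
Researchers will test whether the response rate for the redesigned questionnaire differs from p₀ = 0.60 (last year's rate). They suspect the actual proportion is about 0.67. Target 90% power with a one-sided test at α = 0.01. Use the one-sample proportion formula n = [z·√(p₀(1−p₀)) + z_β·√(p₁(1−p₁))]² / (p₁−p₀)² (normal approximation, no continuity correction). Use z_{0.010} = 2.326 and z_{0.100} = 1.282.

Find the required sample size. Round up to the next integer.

n = 620

n = [z_α·√(p₀q₀) + z_β·√(p₁q₁)]² / (p₁ − p₀)²
  = [2.326·√(0.60·0.40) + 1.282·√(0.67·0.33)]² / (0.07)²
  = [2.326·0.4899 + 1.282·0.4702]² / 0.0049
  = [1.7423]² / 0.0049
  = 619.52
Round up → n = 620.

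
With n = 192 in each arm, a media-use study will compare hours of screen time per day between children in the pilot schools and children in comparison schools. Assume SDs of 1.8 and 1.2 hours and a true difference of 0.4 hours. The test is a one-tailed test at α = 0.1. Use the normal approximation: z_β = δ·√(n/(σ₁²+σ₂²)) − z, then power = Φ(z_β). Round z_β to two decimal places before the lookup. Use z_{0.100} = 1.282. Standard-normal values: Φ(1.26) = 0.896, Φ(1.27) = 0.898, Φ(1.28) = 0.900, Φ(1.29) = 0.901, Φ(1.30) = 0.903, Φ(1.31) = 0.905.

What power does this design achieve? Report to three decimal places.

Power ≈ 0.900

z_β = δ·√(n/(σ₁²+σ₂²)) − z_α
    = 0.4 · √(192/4.68) − 1.282
    = 0.4 · 6.40513 − 1.282
    = 2.5621 − 1.282 = 1.2801 → 1.28
Power = Φ(1.28) = 0.900.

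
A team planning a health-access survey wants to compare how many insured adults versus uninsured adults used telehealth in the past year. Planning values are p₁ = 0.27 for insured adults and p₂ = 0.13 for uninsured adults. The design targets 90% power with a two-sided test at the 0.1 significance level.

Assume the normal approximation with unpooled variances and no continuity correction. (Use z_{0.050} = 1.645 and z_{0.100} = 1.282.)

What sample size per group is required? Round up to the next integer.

n = 136 per group

n = (z_{α/2} + z_β)² · [p₁(1−p₁) + p₂(1−p₂)] / (p₁ − p₂)²
  = (1.645 + 1.282)² · (0.27·0.73 + 0.13·0.87) / (0.14)²
  = (2.927)² · (0.1971 + 0.1131) / 0.0196
  = 8.5673 · 0.3102 / 0.0196
  = 135.59
Round up → n = 136 per group.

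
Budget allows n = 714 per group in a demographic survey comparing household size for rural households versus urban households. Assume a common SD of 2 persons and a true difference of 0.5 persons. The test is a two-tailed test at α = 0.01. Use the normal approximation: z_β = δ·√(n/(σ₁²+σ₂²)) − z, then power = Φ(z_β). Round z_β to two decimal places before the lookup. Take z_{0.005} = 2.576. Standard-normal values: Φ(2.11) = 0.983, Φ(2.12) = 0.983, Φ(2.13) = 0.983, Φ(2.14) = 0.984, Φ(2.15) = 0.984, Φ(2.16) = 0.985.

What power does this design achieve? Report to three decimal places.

Power ≈ 0.984

z_β = δ·√(n/(σ₁²+σ₂²)) − z_{α/2}
    = 0.5 · √(714/8) − 2.576
    = 0.5 · 9.44722 − 2.576
    = 4.7236 − 2.576 = 2.1476 → 2.15
Power = Φ(2.15) = 0.984.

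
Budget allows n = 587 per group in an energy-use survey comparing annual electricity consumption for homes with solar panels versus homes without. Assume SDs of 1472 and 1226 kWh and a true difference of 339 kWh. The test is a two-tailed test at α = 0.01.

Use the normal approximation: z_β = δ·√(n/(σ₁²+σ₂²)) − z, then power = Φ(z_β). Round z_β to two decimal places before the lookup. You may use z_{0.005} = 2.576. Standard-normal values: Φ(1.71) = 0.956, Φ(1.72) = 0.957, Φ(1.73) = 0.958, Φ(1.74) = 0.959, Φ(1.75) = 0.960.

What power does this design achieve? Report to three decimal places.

Power ≈ 0.956

z_β = δ·√(n/(σ₁²+σ₂²)) − z_{α/2}
    = 339 · √(587/3669860) − 2.576
    = 339 · 0.01265 − 2.576
    = 4.2874 − 2.576 = 1.7114 → 1.71
Power = Φ(1.71) = 0.956.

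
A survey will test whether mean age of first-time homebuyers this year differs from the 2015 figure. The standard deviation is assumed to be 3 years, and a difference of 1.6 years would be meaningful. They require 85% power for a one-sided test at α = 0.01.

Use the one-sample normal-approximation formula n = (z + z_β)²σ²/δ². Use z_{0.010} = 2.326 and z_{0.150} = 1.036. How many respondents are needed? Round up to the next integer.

n = (z_α + z_β)² · σ² / δ²
  = (2.326 + 1.036)² · 3² / 1.6²
  = 11.3030 · 9 / 2.56
  = 39.74
Round up → n = 40.

n = 40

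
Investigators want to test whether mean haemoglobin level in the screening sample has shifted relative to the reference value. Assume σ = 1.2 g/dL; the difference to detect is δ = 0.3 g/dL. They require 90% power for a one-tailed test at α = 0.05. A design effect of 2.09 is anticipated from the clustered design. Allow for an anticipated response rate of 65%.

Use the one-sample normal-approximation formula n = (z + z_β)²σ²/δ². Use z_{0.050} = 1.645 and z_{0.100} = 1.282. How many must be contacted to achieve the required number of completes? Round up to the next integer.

n = (z_α + z_β)² · σ² / δ²
  = (1.645 + 1.282)² · 1.2² / 0.3²
  = 8.5673 · 1.44 / 0.09
  = 137.08
Design effect: 2.09 × 137.08 = 286.49.
Adjust for 65% response: 286.49 / 0.65 = 440.76.
Round up → n = 441.

n = 441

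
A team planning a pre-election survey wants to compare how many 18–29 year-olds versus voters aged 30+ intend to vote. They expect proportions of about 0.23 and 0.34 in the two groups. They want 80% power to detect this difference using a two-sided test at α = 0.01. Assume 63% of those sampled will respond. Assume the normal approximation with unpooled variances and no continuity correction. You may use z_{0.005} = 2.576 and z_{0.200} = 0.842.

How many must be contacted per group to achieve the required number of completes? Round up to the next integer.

n = (z_{α/2} + z_β)² · [p₁(1−p₁) + p₂(1−p₂)] / (p₁ − p₂)²
  = (2.576 + 0.842)² · (0.23·0.77 + 0.34·0.66) / (-0.11)²
  = (3.418)² · (0.1771 + 0.2244) / 0.0121
  = 11.6827 · 0.4015 / 0.0121
  = 387.65
Adjust for 63% response: 387.65 / 0.63 = 615.32.
Round up → n = 616 per group.

n = 616 per group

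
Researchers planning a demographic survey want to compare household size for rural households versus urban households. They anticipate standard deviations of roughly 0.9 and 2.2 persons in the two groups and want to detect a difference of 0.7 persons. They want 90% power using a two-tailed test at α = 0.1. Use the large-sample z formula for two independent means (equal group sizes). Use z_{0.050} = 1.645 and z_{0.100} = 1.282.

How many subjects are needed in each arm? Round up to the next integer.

n = 99 per group

n = (z_{α/2} + z_β)² · (σ₁² + σ₂²) / δ²
  = (1.645 + 1.282)² · (0.9² + 2.2² = 5.65) / 0.7²
  = 8.5673 · 5.65 / 0.49
  = 98.79
Round up → n = 99 per group.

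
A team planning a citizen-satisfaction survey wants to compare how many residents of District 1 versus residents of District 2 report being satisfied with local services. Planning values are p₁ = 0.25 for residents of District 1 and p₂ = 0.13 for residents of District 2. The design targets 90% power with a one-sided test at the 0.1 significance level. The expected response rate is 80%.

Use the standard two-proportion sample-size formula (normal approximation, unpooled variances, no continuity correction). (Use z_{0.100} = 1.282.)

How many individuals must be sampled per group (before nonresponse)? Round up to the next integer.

n = (z_α + z_β)² · [p₁(1−p₁) + p₂(1−p₂)] / (p₁ − p₂)²
  = (1.282 + 1.282)² · (0.25·0.75 + 0.13·0.87) / (0.12)²
  = (2.564)² · (0.1875 + 0.1131) / 0.0144
  = 6.5741 · 0.3006 / 0.0144
  = 137.23
Adjust for 80% response: 137.23 / 0.80 = 171.54.
Round up → n = 172 per group.

n = 172 per group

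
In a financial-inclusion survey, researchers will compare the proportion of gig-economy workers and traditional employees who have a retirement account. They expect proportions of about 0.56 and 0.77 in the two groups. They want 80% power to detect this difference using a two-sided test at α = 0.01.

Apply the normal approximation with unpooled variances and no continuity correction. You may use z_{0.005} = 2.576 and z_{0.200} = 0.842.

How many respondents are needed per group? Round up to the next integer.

n = 113 per group

n = (z_{α/2} + z_β)² · [p₁(1−p₁) + p₂(1−p₂)] / (p₁ − p₂)²
  = (2.576 + 0.842)² · (0.56·0.44 + 0.77·0.23) / (-0.21)²
  = (3.418)² · (0.2464 + 0.1771) / 0.0441
  = 11.6827 · 0.4235 / 0.0441
  = 112.19
Round up → n = 113 per group.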